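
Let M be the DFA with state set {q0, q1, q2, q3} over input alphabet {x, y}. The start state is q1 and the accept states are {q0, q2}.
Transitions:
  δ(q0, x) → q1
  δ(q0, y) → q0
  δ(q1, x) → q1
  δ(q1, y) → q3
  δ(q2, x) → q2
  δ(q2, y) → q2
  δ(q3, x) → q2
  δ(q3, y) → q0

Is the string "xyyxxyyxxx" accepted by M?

q1 --x--> q1
q1 --y--> q3
q3 --y--> q0
q0 --x--> q1
q1 --x--> q1
q1 --y--> q3
q3 --y--> q0
q0 --x--> q1
q1 --x--> q1
q1 --x--> q1
End in state q1, which is not an accepting state.

rejected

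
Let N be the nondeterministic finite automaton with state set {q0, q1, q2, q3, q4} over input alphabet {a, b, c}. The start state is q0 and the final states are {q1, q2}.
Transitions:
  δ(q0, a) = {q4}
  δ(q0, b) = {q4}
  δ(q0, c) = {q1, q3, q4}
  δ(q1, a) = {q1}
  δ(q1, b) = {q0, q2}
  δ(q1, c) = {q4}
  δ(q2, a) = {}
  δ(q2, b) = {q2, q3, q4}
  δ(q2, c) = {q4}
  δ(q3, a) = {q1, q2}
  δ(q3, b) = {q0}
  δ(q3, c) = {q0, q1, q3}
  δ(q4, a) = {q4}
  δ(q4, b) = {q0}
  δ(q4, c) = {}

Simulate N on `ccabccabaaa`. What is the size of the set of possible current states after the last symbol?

Start: {q0}
read c: {q1, q3, q4}
read c: {q0, q1, q3, q4}
read a: {q1, q2, q4}
read b: {q0, q2, q3, q4}
read c: {q0, q1, q3, q4}
read c: {q0, q1, q3, q4}
read a: {q1, q2, q4}
read b: {q0, q2, q3, q4}
read a: {q1, q2, q4}
read a: {q1, q4}
read a: {q1, q4}
Final reachable set {q1, q4} has 2 states.

2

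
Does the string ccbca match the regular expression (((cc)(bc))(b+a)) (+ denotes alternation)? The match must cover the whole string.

Split as ccbc·a: ((cc)(bc)) matches ccbc and (b+a) matches a.

yes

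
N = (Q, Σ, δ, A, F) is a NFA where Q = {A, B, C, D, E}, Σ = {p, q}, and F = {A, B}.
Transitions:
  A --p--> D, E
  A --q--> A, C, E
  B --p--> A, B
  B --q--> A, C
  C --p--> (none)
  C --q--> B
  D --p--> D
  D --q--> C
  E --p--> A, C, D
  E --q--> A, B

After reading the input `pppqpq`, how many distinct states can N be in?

4

Start: {A}
read p: {D, E}
read p: {A, C, D}
read p: {D, E}
read q: {A, B, C}
read p: {A, B, D, E}
read q: {A, B, C, E}
Final reachable set {A, B, C, E} has 4 states.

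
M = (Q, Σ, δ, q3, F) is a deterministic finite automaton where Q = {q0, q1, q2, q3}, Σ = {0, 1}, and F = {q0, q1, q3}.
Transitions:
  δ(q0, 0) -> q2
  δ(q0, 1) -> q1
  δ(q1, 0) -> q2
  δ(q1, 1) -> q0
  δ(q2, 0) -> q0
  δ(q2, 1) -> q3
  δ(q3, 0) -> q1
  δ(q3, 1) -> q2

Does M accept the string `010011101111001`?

q3 --0--> q1
q1 --1--> q0
q0 --0--> q2
q2 --0--> q0
q0 --1--> q1
q1 --1--> q0
q0 --1--> q1
q1 --0--> q2
q2 --1--> q3
q3 --1--> q2
q2 --1--> q3
q3 --1--> q2
q2 --0--> q0
q0 --0--> q2
q2 --1--> q3
End in state q3, which is an accepting state.

accepted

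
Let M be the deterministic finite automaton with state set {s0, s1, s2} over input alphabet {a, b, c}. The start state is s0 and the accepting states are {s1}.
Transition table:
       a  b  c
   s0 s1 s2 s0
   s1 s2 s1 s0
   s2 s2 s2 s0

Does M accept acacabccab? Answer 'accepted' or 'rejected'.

s0 --a--> s1
s1 --c--> s0
s0 --a--> s1
s1 --c--> s0
s0 --a--> s1
s1 --b--> s1
s1 --c--> s0
s0 --c--> s0
s0 --a--> s1
s1 --b--> s1
End in state s1, which is an accepting state.

accepted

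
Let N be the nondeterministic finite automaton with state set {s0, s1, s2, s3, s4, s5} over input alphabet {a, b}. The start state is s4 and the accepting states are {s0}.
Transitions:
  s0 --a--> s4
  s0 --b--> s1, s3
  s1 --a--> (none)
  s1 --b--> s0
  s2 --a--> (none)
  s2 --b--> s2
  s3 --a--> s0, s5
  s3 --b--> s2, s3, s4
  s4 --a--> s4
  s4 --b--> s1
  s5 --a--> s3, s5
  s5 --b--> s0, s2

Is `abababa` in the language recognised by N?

Start: {s4}
read a: {s4}
read b: {s1}
read a: {}
The reachable set is empty and stays empty for the remaining 4 symbols.
Reachable ∩ accepting = {} — empty.

rejected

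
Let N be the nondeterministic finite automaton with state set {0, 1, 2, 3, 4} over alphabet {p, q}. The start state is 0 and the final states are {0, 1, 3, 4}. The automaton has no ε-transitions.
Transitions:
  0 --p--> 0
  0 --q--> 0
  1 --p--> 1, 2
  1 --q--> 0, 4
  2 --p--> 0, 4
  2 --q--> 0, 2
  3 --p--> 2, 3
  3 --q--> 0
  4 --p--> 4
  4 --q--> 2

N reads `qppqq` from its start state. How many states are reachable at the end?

1

Start: {0}
read q: {0}
read p: {0}
read p: {0}
read q: {0}
read q: {0}
Final reachable set {0} has 1 state.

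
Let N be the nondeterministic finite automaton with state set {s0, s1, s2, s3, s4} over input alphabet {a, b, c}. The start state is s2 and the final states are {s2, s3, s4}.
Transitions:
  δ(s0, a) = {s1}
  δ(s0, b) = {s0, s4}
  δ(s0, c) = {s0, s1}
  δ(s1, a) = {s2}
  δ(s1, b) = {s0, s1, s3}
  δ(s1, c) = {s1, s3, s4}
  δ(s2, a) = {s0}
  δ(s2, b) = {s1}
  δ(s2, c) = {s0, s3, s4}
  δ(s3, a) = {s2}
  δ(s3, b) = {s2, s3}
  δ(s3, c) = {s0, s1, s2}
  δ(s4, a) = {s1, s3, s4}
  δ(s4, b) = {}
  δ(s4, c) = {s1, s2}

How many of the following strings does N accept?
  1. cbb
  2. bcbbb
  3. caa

3

cbb: accepted
bcbbb: accepted
caa: accepted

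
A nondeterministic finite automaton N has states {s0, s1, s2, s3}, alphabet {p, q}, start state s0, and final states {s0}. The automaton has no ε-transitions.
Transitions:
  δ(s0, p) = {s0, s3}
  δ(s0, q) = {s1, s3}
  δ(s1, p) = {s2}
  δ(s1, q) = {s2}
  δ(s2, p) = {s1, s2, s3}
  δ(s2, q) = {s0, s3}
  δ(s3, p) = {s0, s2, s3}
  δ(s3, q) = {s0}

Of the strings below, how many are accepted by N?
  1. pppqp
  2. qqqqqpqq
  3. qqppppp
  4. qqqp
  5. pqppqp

5

pppqp: accepted
qqqqqpqq: accepted
qqppppp: accepted
qqqp: accepted
pqppqp: accepted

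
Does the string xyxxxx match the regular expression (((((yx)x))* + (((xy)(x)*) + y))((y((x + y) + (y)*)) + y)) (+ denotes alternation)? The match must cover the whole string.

No split of xyxxxx into u·v has ((((yx)x))*+(((xy)(x)*)+y)) matching u and ((y((x+y)+(y)*))+y) matching v.

no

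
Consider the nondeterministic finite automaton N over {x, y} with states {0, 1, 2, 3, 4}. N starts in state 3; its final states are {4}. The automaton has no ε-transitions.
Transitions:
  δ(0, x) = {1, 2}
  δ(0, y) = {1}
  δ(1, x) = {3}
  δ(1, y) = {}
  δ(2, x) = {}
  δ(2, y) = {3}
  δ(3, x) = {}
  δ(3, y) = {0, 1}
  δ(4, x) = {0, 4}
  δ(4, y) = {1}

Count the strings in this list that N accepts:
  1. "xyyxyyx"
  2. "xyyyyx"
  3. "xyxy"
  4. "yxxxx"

"xyyxyyx": rejected
"xyyyyx": rejected
"xyxy": rejected
"yxxxx": rejected

0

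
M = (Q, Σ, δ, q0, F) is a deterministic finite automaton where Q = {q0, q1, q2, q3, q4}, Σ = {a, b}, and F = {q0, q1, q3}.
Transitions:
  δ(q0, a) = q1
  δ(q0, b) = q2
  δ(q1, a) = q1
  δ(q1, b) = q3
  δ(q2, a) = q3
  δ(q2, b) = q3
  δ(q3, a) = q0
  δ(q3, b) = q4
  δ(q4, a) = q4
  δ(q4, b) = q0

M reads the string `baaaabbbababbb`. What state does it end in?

q0 --b--> q2
q2 --a--> q3
q3 --a--> q0
q0 --a--> q1
q1 --a--> q1
q1 --b--> q3
q3 --b--> q4
q4 --b--> q0
q0 --a--> q1
q1 --b--> q3
q3 --a--> q0
q0 --b--> q2
q2 --b--> q3
q3 --b--> q4

q4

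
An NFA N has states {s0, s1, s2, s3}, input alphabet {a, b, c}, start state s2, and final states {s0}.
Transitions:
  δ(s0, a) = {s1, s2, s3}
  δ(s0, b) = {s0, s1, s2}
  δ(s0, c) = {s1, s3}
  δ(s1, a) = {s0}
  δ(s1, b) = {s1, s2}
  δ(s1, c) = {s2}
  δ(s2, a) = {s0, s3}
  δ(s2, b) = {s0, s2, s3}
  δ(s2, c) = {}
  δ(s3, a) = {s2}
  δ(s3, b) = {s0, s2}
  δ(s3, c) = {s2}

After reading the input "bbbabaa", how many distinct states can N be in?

Start: {s2}
read b: {s0, s2, s3}
read b: {s0, s1, s2, s3}
read b: {s0, s1, s2, s3}
read a: {s0, s1, s2, s3}
read b: {s0, s1, s2, s3}
read a: {s0, s1, s2, s3}
read a: {s0, s1, s2, s3}
Final reachable set {s0, s1, s2, s3} has 4 states.

4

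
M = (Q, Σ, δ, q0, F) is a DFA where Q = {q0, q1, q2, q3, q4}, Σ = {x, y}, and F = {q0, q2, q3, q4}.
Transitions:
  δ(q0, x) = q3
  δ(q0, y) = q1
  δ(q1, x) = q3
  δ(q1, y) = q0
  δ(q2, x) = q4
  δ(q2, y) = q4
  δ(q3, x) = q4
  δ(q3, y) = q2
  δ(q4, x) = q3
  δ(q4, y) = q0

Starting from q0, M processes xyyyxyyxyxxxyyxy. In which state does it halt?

q2

q0 --x--> q3
q3 --y--> q2
q2 --y--> q4
q4 --y--> q0
q0 --x--> q3
q3 --y--> q2
q2 --y--> q4
q4 --x--> q3
q3 --y--> q2
q2 --x--> q4
q4 --x--> q3
q3 --x--> q4
q4 --y--> q0
q0 --y--> q1
q1 --x--> q3
q3 --y--> q2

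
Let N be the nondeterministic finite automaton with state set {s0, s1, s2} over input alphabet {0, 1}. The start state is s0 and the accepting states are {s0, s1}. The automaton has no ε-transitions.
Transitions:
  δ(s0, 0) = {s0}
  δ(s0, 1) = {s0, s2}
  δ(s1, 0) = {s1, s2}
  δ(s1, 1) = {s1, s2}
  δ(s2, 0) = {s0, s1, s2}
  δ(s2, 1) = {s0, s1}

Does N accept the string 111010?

Start: {s0}
read 1: {s0, s2}
read 1: {s0, s1, s2}
read 1: {s0, s1, s2}
read 0: {s0, s1, s2}
read 1: {s0, s1, s2}
read 0: {s0, s1, s2}
Reachable ∩ accepting = {s0, s1} — nonempty.

accepted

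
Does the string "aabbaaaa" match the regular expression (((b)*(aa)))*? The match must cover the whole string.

yes

Split into 3 pieces aa · bbaa · aa; each matches ((b)*(aa)).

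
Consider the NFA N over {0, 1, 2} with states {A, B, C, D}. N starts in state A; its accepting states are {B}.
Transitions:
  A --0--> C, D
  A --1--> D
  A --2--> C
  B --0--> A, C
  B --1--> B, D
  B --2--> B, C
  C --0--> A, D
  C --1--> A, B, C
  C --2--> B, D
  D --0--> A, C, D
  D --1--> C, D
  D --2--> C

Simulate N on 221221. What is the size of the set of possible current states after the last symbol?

4

Start: {A}
read 2: {C}
read 2: {B, D}
read 1: {B, C, D}
read 2: {B, C, D}
read 2: {B, C, D}
read 1: {A, B, C, D}
Final reachable set {A, B, C, D} has 4 states.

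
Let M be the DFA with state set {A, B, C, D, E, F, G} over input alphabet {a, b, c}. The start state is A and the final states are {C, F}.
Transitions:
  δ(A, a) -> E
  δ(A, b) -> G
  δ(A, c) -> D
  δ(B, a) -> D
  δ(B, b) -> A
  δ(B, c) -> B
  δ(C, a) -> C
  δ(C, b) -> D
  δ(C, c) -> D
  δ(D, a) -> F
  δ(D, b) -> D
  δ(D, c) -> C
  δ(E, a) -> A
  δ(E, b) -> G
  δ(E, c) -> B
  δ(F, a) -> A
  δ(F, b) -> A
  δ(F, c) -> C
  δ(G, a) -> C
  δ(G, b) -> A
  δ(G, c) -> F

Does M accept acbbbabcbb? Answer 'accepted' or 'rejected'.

A --a--> E
E --c--> B
B --b--> A
A --b--> G
G --b--> A
A --a--> E
E --b--> G
G --c--> F
F --b--> A
A --b--> G
End in state G, which is not an accepting state.

rejected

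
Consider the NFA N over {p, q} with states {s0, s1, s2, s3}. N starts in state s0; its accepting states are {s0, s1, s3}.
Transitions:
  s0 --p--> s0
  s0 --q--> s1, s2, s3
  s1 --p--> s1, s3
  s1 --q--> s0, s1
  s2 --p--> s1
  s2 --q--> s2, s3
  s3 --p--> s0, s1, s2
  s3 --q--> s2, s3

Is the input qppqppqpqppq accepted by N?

accepted

Start: {s0}
read q: {s1, s2, s3}
read p: {s0, s1, s2, s3}
read p: {s0, s1, s2, s3}
read q: {s0, s1, s2, s3}
read p: {s0, s1, s2, s3}
read p: {s0, s1, s2, s3}
read q: {s0, s1, s2, s3}
read p: {s0, s1, s2, s3}
read q: {s0, s1, s2, s3}
read p: {s0, s1, s2, s3}
read p: {s0, s1, s2, s3}
read q: {s0, s1, s2, s3}
Reachable ∩ accepting = {s0, s1, s3} — nonempty.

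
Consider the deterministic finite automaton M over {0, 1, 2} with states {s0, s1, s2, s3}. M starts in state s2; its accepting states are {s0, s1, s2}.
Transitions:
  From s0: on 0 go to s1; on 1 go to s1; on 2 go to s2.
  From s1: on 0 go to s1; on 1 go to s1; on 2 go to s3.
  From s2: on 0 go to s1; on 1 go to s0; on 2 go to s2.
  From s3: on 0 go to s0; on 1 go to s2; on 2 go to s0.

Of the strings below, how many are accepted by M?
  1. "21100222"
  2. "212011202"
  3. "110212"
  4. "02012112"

4

"21100222": accepted
"212011202": accepted
"110212": accepted
"02012112": accepted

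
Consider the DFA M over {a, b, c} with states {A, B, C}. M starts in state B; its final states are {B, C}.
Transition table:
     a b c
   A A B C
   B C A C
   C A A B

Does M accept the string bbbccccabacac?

B --b--> A
A --b--> B
B --b--> A
A --c--> C
C --c--> B
B --c--> C
C --c--> B
B --a--> C
C --b--> A
A --a--> A
A --c--> C
C --a--> A
A --c--> C
End in state C, which is an accepting state.

accepted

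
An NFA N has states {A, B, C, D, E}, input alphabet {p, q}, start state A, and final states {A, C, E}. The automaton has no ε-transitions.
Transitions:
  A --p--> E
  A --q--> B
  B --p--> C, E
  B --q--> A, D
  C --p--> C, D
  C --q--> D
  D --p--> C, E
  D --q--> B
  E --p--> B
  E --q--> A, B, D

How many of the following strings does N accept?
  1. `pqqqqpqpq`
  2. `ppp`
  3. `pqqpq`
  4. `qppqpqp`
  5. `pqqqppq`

`pqqqqpqpq`: accepted
`ppp`: accepted
`pqqpq`: accepted
`qppqpqp`: accepted
`pqqqppq`: accepted

5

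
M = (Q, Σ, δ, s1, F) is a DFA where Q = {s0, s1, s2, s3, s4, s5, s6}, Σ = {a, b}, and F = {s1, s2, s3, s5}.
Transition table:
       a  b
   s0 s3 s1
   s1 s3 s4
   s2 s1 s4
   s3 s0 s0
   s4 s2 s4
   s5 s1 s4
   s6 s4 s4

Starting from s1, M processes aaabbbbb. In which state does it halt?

s4

s1 --a--> s3
s3 --a--> s0
s0 --a--> s3
s3 --b--> s0
s0 --b--> s1
s1 --b--> s4
s4 --b--> s4
s4 --b--> s4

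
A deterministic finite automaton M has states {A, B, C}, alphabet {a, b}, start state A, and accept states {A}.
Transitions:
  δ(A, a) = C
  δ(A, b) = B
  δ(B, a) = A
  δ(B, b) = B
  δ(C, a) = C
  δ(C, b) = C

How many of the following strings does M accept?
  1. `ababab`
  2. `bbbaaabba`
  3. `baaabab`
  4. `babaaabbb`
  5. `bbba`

`ababab`: rejected
`bbbaaabba`: rejected
`baaabab`: rejected
`babaaabbb`: rejected
`bbba`: accepted

1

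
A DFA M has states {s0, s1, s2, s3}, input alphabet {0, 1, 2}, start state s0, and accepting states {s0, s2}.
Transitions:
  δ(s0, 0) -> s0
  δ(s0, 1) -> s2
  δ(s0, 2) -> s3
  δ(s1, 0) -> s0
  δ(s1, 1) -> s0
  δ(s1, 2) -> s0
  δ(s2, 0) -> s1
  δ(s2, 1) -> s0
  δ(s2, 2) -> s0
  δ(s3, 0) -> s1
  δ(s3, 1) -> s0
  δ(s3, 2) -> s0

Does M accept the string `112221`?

s0 --1--> s2
s2 --1--> s0
s0 --2--> s3
s3 --2--> s0
s0 --2--> s3
s3 --1--> s0
End in state s0, which is an accepting state.

accepted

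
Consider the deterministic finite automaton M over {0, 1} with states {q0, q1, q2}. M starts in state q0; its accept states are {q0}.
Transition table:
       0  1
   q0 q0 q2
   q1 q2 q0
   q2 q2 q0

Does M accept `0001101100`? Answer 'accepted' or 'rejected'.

accepted

q0 --0--> q0
q0 --0--> q0
q0 --0--> q0
q0 --1--> q2
q2 --1--> q0
q0 --0--> q0
q0 --1--> q2
q2 --1--> q0
q0 --0--> q0
q0 --0--> q0
End in state q0, which is an accepting state.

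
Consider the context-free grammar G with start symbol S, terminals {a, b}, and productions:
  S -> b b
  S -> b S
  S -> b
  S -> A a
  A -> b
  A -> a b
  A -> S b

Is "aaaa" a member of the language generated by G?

no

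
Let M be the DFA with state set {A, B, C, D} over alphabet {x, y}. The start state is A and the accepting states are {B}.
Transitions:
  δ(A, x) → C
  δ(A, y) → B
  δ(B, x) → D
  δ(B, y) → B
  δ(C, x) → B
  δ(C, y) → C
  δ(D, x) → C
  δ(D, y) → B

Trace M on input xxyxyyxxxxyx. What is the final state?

D

A --x--> C
C --x--> B
B --y--> B
B --x--> D
D --y--> B
B --y--> B
B --x--> D
D --x--> C
C --x--> B
B --x--> D
D --y--> B
B --x--> D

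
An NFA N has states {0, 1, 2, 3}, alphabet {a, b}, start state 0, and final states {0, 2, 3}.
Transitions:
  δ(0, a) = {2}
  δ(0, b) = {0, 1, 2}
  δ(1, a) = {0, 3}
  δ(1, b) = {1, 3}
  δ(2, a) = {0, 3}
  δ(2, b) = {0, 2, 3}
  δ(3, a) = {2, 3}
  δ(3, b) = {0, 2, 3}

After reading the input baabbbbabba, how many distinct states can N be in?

3

Start: {0}
read b: {0, 1, 2}
read a: {0, 2, 3}
read a: {0, 2, 3}
read b: {0, 1, 2, 3}
read b: {0, 1, 2, 3}
read b: {0, 1, 2, 3}
read b: {0, 1, 2, 3}
read a: {0, 2, 3}
read b: {0, 1, 2, 3}
read b: {0, 1, 2, 3}
read a: {0, 2, 3}
Final reachable set {0, 2, 3} has 3 states.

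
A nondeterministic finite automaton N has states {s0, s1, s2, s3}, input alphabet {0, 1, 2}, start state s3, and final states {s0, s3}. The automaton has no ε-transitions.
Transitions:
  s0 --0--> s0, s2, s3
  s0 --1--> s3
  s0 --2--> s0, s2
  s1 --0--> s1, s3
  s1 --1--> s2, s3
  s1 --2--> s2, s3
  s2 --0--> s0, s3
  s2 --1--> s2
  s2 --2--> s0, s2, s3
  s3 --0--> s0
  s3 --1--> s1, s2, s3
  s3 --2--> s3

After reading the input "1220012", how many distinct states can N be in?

3

Start: {s3}
read 1: {s1, s2, s3}
read 2: {s0, s2, s3}
read 2: {s0, s2, s3}
read 0: {s0, s2, s3}
read 0: {s0, s2, s3}
read 1: {s1, s2, s3}
read 2: {s0, s2, s3}
Final reachable set {s0, s2, s3} has 3 states.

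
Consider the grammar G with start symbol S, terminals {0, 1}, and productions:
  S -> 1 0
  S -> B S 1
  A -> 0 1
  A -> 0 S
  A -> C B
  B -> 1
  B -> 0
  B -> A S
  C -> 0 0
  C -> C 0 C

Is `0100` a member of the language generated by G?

no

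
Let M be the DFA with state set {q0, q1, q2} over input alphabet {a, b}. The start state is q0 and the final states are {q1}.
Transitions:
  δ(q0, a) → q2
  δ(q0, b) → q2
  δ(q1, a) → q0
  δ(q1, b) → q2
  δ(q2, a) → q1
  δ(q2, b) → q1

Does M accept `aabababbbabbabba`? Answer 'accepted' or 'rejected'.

rejected

q0 --a--> q2
q2 --a--> q1
q1 --b--> q2
q2 --a--> q1
q1 --b--> q2
q2 --a--> q1
q1 --b--> q2
q2 --b--> q1
q1 --b--> q2
q2 --a--> q1
q1 --b--> q2
q2 --b--> q1
q1 --a--> q0
q0 --b--> q2
q2 --b--> q1
q1 --a--> q0
End in state q0, which is not an accepting state.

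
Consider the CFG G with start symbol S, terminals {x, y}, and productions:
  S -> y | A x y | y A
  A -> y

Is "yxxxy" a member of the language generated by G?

no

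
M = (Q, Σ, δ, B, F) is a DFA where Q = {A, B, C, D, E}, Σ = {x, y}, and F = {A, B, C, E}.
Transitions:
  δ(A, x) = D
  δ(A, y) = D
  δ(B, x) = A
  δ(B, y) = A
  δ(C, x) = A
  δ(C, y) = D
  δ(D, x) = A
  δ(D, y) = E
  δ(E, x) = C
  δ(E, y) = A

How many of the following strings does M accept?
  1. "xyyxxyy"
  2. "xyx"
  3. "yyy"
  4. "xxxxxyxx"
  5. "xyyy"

"xyyxxyy": accepted
"xyx": accepted
"yyy": accepted
"xxxxxyxx": rejected
"xyyy": accepted

4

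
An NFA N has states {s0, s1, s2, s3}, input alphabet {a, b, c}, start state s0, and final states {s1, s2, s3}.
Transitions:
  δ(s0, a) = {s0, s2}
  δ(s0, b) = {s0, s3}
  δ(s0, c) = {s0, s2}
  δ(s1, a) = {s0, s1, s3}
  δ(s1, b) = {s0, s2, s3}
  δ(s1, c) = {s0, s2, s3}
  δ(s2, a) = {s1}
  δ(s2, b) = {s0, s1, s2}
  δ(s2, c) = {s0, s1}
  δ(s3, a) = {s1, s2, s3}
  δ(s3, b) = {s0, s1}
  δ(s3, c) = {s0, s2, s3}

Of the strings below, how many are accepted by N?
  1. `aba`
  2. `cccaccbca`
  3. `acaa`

`aba`: accepted
`cccaccbca`: accepted
`acaa`: accepted

3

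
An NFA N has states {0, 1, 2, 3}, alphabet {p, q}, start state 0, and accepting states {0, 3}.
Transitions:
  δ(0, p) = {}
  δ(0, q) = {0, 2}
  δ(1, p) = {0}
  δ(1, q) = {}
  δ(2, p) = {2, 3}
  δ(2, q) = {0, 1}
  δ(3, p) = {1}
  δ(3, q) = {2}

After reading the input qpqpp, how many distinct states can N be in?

Start: {0}
read q: {0, 2}
read p: {2, 3}
read q: {0, 1, 2}
read p: {0, 2, 3}
read p: {1, 2, 3}
Final reachable set {1, 2, 3} has 3 states.

3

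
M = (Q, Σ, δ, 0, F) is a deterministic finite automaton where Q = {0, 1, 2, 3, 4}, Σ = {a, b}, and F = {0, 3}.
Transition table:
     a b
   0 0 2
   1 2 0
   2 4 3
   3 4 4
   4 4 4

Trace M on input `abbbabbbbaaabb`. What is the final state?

0 --a--> 0
0 --b--> 2
2 --b--> 3
3 --b--> 4
4 --a--> 4
4 --b--> 4
4 --b--> 4
4 --b--> 4
4 --b--> 4
4 --a--> 4
4 --a--> 4
4 --a--> 4
4 --b--> 4
4 --b--> 4

4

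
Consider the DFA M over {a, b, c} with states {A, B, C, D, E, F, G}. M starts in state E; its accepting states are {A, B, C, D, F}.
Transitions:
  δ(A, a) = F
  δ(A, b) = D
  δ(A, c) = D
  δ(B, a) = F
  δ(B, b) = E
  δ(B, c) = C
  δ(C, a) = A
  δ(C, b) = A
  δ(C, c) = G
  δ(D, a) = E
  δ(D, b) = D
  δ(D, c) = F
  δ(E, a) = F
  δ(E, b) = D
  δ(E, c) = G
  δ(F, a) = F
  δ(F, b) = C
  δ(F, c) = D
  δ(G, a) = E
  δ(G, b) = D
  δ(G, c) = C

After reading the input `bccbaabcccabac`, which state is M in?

E --b--> D
D --c--> F
F --c--> D
D --b--> D
D --a--> E
E --a--> F
F --b--> C
C --c--> G
G --c--> C
C --c--> G
G --a--> E
E --b--> D
D --a--> E
E --c--> G

G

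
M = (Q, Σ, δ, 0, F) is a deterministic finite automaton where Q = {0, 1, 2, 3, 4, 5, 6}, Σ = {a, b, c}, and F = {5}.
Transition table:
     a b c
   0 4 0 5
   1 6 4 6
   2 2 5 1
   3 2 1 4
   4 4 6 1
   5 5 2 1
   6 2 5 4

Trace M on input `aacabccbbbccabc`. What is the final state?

0 --a--> 4
4 --a--> 4
4 --c--> 1
1 --a--> 6
6 --b--> 5
5 --c--> 1
1 --c--> 6
6 --b--> 5
5 --b--> 2
2 --b--> 5
5 --c--> 1
1 --c--> 6
6 --a--> 2
2 --b--> 5
5 --c--> 1

1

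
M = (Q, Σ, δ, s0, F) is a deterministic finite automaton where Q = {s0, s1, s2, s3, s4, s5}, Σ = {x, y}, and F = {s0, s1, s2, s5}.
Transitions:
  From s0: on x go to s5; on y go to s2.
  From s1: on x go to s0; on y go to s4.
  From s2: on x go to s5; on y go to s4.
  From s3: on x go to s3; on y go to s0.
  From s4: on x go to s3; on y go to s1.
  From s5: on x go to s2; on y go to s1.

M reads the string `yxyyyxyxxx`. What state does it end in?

s0 --y--> s2
s2 --x--> s5
s5 --y--> s1
s1 --y--> s4
s4 --y--> s1
s1 --x--> s0
s0 --y--> s2
s2 --x--> s5
s5 --x--> s2
s2 --x--> s5

s5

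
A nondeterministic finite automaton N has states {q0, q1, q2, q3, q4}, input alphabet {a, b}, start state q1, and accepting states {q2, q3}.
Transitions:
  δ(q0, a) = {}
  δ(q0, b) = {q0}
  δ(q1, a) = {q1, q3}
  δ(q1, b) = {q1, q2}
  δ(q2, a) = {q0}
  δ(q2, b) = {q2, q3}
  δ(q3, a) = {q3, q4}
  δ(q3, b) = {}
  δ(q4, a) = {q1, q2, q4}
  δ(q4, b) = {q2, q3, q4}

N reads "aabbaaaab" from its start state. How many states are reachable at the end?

Start: {q1}
read a: {q1, q3}
read a: {q1, q3, q4}
read b: {q1, q2, q3, q4}
read b: {q1, q2, q3, q4}
read a: {q0, q1, q2, q3, q4}
read a: {q0, q1, q2, q3, q4}
read a: {q0, q1, q2, q3, q4}
read a: {q0, q1, q2, q3, q4}
read b: {q0, q1, q2, q3, q4}
Final reachable set {q0, q1, q2, q3, q4} has 5 states.

5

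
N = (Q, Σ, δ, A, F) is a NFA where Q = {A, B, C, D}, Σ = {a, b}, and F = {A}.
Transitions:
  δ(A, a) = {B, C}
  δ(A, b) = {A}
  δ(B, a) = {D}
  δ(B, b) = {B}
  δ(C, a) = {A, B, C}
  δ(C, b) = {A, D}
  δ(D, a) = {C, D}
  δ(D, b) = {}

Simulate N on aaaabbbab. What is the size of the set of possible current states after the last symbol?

Start: {A}
read a: {B, C}
read a: {A, B, C, D}
read a: {A, B, C, D}
read a: {A, B, C, D}
read b: {A, B, D}
read b: {A, B}
read b: {A, B}
read a: {B, C, D}
read b: {A, B, D}
Final reachable set {A, B, D} has 3 states.

3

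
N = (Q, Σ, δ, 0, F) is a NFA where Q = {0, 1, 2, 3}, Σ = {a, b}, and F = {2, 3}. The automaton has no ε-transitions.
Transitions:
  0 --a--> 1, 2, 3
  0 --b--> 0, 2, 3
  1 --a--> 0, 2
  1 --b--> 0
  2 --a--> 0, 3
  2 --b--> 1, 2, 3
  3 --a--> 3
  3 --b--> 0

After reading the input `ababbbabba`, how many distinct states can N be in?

Start: {0}
read a: {1, 2, 3}
read b: {0, 1, 2, 3}
read a: {0, 1, 2, 3}
read b: {0, 1, 2, 3}
read b: {0, 1, 2, 3}
read b: {0, 1, 2, 3}
read a: {0, 1, 2, 3}
read b: {0, 1, 2, 3}
read b: {0, 1, 2, 3}
read a: {0, 1, 2, 3}
Final reachable set {0, 1, 2, 3} has 4 states.

4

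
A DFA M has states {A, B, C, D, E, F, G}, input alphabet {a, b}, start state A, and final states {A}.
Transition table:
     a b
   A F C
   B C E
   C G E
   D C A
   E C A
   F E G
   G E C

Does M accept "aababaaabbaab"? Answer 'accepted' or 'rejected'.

A --a--> F
F --a--> E
E --b--> A
A --a--> F
F --b--> G
G --a--> E
E --a--> C
C --a--> G
G --b--> C
C --b--> E
E --a--> C
C --a--> G
G --b--> C
End in state C, which is not an accepting state.

rejected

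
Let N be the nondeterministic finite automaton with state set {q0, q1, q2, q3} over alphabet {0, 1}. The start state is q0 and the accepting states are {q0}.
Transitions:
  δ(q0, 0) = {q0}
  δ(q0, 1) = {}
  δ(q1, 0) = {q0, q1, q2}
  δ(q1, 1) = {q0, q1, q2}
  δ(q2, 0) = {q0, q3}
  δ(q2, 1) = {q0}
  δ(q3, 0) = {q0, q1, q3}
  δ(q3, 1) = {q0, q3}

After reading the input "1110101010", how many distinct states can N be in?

0

Start: {q0}
read 1: {}
The reachable set is empty and stays empty for the remaining 9 symbols.
Final reachable set {} has 0 states.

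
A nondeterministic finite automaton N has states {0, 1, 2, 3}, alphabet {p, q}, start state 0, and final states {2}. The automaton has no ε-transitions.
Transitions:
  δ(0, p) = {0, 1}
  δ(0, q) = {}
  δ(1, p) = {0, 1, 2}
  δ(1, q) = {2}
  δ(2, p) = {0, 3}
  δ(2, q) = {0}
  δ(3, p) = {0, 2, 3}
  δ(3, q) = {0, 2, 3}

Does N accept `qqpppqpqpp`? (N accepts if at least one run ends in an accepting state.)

rejected

Start: {0}
read q: {}
The reachable set is empty and stays empty for the remaining 9 symbols.
Reachable ∩ accepting = {} — empty.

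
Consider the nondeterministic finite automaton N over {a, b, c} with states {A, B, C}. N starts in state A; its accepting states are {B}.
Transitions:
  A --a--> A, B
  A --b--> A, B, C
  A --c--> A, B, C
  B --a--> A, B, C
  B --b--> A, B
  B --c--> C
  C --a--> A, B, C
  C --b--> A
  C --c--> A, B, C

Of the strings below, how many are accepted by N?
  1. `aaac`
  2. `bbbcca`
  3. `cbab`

`aaac`: accepted
`bbbcca`: accepted
`cbab`: accepted

3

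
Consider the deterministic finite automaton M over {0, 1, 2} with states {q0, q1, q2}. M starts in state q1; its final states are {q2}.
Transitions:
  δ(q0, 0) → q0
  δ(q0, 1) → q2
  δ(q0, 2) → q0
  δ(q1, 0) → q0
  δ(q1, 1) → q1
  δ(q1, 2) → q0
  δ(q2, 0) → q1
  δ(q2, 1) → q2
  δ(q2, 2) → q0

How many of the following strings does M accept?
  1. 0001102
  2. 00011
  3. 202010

1

0001102: rejected
00011: accepted
202010: rejected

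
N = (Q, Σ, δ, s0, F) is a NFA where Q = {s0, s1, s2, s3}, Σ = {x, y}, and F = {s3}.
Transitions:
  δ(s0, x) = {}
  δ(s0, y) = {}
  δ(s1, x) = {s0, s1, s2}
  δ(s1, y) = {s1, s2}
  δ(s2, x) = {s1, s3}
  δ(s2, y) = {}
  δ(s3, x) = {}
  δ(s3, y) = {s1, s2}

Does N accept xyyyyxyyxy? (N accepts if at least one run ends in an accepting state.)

rejected

Start: {s0}
read x: {}
The reachable set is empty and stays empty for the remaining 9 symbols.
Reachable ∩ accepting = {} — empty.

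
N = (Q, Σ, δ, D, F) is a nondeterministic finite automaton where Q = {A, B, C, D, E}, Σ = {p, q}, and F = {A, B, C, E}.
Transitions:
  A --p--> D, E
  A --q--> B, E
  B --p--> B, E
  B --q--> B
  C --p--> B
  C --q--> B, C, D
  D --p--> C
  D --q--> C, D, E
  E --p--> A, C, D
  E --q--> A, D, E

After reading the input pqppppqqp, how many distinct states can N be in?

5

Start: {D}
read p: {C}
read q: {B, C, D}
read p: {B, C, E}
read p: {A, B, C, D, E}
read p: {A, B, C, D, E}
read p: {A, B, C, D, E}
read q: {A, B, C, D, E}
read q: {A, B, C, D, E}
read p: {A, B, C, D, E}
Final reachable set {A, B, C, D, E} has 5 states.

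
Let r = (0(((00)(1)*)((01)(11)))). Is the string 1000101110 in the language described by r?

no

No split of 1000101110 into u·v has 0 matching u and (((00)(1)*)((01)(11))) matching v.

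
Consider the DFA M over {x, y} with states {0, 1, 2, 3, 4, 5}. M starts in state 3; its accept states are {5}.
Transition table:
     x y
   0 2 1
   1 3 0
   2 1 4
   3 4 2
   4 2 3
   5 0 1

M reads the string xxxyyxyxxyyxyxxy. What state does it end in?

3 --x--> 4
4 --x--> 2
2 --x--> 1
1 --y--> 0
0 --y--> 1
1 --x--> 3
3 --y--> 2
2 --x--> 1
1 --x--> 3
3 --y--> 2
2 --y--> 4
4 --x--> 2
2 --y--> 4
4 --x--> 2
2 --x--> 1
1 --y--> 0

0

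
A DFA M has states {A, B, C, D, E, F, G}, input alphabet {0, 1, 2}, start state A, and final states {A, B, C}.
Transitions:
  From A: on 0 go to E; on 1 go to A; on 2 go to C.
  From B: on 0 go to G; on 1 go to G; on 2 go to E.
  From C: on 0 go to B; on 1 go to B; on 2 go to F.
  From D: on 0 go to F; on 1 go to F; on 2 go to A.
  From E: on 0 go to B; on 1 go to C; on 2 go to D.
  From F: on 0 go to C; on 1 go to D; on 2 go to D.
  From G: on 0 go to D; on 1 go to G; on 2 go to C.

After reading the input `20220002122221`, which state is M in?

B

A --2--> C
C --0--> B
B --2--> E
E --2--> D
D --0--> F
F --0--> C
C --0--> B
B --2--> E
E --1--> C
C --2--> F
F --2--> D
D --2--> A
A --2--> C
C --1--> B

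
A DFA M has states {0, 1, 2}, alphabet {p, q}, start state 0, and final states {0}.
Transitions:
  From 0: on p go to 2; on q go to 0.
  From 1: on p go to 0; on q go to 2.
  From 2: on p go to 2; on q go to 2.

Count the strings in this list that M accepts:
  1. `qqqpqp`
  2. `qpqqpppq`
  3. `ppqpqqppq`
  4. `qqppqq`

`qqqpqp`: rejected
`qpqqpppq`: rejected
`ppqpqqppq`: rejected
`qqppqq`: rejected

0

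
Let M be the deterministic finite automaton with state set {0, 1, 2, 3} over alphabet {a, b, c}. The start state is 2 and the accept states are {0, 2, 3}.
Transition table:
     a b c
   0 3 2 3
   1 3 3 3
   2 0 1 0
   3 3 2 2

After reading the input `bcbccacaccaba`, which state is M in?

2 --b--> 1
1 --c--> 3
3 --b--> 2
2 --c--> 0
0 --c--> 3
3 --a--> 3
3 --c--> 2
2 --a--> 0
0 --c--> 3
3 --c--> 2
2 --a--> 0
0 --b--> 2
2 --a--> 0

0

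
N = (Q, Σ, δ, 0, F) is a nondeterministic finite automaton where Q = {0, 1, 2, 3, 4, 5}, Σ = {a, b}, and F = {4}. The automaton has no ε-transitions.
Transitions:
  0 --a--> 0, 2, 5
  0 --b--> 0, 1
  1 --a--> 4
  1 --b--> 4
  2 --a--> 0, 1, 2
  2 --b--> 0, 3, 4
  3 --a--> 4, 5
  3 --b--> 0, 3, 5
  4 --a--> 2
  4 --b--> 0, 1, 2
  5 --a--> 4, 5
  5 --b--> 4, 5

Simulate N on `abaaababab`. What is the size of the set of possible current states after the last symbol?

6

Start: {0}
read a: {0, 2, 5}
read b: {0, 1, 3, 4, 5}
read a: {0, 2, 4, 5}
read a: {0, 1, 2, 4, 5}
read a: {0, 1, 2, 4, 5}
read b: {0, 1, 2, 3, 4, 5}
read a: {0, 1, 2, 4, 5}
read b: {0, 1, 2, 3, 4, 5}
read a: {0, 1, 2, 4, 5}
read b: {0, 1, 2, 3, 4, 5}
Final reachable set {0, 1, 2, 3, 4, 5} has 6 states.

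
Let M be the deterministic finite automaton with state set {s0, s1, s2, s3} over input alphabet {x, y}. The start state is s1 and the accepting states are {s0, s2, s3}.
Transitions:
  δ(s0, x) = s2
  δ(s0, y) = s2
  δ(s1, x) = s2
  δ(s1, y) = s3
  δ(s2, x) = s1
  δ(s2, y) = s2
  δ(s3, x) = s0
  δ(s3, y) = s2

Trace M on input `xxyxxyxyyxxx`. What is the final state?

s1 --x--> s2
s2 --x--> s1
s1 --y--> s3
s3 --x--> s0
s0 --x--> s2
s2 --y--> s2
s2 --x--> s1
s1 --y--> s3
s3 --y--> s2
s2 --x--> s1
s1 --x--> s2
s2 --x--> s1

s1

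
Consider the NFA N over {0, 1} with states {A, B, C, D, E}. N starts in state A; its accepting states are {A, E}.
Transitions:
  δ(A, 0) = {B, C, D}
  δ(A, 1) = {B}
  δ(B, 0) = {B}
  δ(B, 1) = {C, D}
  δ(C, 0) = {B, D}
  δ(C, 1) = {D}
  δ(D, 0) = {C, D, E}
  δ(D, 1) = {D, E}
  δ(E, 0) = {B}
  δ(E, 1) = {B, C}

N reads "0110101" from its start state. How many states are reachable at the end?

4

Start: {A}
read 0: {B, C, D}
read 1: {C, D, E}
read 1: {B, C, D, E}
read 0: {B, C, D, E}
read 1: {B, C, D, E}
read 0: {B, C, D, E}
read 1: {B, C, D, E}
Final reachable set {B, C, D, E} has 4 states.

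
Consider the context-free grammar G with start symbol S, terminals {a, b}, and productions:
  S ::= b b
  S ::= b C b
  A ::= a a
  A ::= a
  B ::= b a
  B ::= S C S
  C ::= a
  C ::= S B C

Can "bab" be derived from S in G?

yes

S ⇒ bCb ⇒ bab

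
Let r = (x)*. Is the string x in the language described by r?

Split into 1 piece x; each matches x.

yes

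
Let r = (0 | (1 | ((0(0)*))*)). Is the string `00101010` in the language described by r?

Neither 0 nor (1|((0(0)*))*) matches 00101010.

no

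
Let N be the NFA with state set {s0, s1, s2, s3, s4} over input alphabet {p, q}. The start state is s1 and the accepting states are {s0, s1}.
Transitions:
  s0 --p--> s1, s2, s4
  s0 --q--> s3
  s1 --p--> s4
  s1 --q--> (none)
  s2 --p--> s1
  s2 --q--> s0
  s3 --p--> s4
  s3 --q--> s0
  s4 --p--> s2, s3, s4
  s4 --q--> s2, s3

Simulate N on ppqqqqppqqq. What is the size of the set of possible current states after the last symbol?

Start: {s1}
read p: {s4}
read p: {s2, s3, s4}
read q: {s0, s2, s3}
read q: {s0, s3}
read q: {s0, s3}
read q: {s0, s3}
read p: {s1, s2, s4}
read p: {s1, s2, s3, s4}
read q: {s0, s2, s3}
read q: {s0, s3}
read q: {s0, s3}
Final reachable set {s0, s3} has 2 states.

2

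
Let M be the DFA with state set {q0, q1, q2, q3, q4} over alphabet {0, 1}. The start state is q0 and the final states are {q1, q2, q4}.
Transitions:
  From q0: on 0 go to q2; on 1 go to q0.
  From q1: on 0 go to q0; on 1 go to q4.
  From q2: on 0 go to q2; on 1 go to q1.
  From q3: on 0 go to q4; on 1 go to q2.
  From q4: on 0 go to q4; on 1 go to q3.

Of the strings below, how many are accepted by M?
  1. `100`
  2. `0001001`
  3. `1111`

`100`: accepted
`0001001`: accepted
`1111`: rejected

2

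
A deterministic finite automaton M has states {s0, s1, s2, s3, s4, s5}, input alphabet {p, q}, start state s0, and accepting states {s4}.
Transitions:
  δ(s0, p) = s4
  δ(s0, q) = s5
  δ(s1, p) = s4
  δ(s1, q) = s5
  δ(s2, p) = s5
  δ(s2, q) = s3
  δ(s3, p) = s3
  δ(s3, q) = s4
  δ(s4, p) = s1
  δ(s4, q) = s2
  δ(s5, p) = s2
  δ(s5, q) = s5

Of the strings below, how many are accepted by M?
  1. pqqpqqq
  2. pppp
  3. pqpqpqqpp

pqqpqqq: rejected
pppp: rejected
pqpqpqqpp: accepted

1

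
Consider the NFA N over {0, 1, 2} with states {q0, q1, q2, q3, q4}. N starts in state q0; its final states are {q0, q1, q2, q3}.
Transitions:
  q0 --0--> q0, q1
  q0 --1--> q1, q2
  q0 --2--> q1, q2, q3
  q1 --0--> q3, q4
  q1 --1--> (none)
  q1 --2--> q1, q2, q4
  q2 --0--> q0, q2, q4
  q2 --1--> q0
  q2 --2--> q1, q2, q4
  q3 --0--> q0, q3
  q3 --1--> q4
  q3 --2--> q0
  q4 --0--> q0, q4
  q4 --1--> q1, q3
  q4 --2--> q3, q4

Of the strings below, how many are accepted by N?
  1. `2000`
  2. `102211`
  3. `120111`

`2000`: accepted
`102211`: accepted
`120111`: accepted

3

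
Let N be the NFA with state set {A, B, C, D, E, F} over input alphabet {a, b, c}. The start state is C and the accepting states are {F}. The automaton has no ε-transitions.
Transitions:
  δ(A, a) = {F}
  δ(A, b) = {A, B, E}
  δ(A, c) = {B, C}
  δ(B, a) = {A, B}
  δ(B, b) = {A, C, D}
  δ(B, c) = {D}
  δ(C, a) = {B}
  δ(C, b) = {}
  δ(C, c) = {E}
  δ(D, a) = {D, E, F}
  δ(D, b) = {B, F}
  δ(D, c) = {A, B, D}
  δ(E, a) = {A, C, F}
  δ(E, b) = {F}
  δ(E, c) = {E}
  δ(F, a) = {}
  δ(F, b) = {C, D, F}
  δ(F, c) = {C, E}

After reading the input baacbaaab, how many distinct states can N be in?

Start: {C}
read b: {}
The reachable set is empty and stays empty for the remaining 8 symbols.
Final reachable set {} has 0 states.

0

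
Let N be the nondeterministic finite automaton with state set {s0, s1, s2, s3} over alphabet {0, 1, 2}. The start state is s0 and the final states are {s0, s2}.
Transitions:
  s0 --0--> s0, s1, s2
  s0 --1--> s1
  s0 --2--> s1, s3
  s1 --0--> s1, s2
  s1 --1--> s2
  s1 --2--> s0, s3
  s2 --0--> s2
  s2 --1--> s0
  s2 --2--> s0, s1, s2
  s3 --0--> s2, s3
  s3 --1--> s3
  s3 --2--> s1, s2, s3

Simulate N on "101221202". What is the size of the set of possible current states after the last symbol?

Start: {s0}
read 1: {s1}
read 0: {s1, s2}
read 1: {s0, s2}
read 2: {s0, s1, s2, s3}
read 2: {s0, s1, s2, s3}
read 1: {s0, s1, s2, s3}
read 2: {s0, s1, s2, s3}
read 0: {s0, s1, s2, s3}
read 2: {s0, s1, s2, s3}
Final reachable set {s0, s1, s2, s3} has 4 states.

4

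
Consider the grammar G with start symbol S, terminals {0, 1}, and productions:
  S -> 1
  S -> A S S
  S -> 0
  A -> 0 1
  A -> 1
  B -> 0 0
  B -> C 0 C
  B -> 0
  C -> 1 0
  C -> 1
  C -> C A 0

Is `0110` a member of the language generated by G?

S ⇒ ASS ⇒ 01SS ⇒ 011S ⇒ 0110

yes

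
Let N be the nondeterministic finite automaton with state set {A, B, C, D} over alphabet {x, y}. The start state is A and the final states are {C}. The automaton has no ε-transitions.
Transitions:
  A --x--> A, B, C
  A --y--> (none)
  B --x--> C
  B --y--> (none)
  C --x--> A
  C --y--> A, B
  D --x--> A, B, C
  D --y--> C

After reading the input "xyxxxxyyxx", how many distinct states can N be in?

0

Start: {A}
read x: {A, B, C}
read y: {A, B}
read x: {A, B, C}
read x: {A, B, C}
read x: {A, B, C}
read x: {A, B, C}
read y: {A, B}
read y: {}
The reachable set is empty and stays empty for the remaining 2 symbols.
Final reachable set {} has 0 states.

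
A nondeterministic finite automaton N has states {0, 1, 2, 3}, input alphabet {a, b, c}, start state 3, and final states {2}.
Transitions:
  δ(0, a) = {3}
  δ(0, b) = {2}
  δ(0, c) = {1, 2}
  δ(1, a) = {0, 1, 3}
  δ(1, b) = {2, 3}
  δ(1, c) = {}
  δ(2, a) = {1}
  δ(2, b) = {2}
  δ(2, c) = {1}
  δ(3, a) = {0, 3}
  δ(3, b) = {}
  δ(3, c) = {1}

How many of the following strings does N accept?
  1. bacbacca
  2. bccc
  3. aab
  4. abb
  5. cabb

bacbacca: rejected
bccc: rejected
aab: accepted
abb: accepted
cabb: accepted

3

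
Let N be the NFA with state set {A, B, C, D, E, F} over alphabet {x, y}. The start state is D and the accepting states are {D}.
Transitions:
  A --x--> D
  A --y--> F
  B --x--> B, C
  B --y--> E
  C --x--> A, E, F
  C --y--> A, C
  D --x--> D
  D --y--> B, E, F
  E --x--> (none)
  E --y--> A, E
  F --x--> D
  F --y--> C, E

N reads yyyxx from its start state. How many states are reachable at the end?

Start: {D}
read y: {B, E, F}
read y: {A, C, E}
read y: {A, C, E, F}
read x: {A, D, E, F}
read x: {D}
Final reachable set {D} has 1 state.

1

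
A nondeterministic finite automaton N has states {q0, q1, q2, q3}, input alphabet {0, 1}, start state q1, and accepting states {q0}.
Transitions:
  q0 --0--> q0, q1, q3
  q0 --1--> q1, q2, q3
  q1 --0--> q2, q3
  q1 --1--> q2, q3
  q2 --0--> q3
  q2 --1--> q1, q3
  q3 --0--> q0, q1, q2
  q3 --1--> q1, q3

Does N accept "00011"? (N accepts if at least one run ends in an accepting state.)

Start: {q1}
read 0: {q2, q3}
read 0: {q0, q1, q2, q3}
read 0: {q0, q1, q2, q3}
read 1: {q1, q2, q3}
read 1: {q1, q2, q3}
Reachable ∩ accepting = {} — empty.

rejected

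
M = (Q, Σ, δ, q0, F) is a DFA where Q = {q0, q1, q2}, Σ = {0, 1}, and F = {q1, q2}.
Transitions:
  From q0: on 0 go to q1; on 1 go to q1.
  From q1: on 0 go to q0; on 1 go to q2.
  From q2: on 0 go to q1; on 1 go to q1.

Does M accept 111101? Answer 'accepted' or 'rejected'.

q0 --1--> q1
q1 --1--> q2
q2 --1--> q1
q1 --1--> q2
q2 --0--> q1
q1 --1--> q2
End in state q2, which is an accepting state.

accepted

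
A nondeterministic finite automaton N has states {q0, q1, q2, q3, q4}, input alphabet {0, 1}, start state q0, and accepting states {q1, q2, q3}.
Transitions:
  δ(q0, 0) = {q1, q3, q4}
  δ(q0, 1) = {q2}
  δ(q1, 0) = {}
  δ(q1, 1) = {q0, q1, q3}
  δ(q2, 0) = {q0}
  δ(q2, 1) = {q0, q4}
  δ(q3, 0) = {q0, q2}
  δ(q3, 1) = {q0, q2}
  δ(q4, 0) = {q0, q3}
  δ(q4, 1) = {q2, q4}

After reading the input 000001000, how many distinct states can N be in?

Start: {q0}
read 0: {q1, q3, q4}
read 0: {q0, q2, q3}
read 0: {q0, q1, q2, q3, q4}
read 0: {q0, q1, q2, q3, q4}
read 0: {q0, q1, q2, q3, q4}
read 1: {q0, q1, q2, q3, q4}
read 0: {q0, q1, q2, q3, q4}
read 0: {q0, q1, q2, q3, q4}
read 0: {q0, q1, q2, q3, q4}
Final reachable set {q0, q1, q2, q3, q4} has 5 states.

5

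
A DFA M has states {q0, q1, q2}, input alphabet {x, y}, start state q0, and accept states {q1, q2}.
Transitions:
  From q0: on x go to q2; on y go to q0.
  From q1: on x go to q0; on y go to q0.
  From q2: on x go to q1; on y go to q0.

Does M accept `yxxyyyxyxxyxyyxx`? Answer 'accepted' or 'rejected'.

q0 --y--> q0
q0 --x--> q2
q2 --x--> q1
q1 --y--> q0
q0 --y--> q0
q0 --y--> q0
q0 --x--> q2
q2 --y--> q0
q0 --x--> q2
q2 --x--> q1
q1 --y--> q0
q0 --x--> q2
q2 --y--> q0
q0 --y--> q0
q0 --x--> q2
q2 --x--> q1
End in state q1, which is an accepting state.

accepted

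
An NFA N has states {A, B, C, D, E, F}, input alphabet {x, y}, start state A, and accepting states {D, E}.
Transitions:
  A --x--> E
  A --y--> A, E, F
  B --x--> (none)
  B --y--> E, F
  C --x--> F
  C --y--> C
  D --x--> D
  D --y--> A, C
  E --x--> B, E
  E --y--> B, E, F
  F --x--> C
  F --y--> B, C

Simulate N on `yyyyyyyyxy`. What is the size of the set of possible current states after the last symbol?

Start: {A}
read y: {A, E, F}
read y: {A, B, C, E, F}
read y: {A, B, C, E, F}
read y: {A, B, C, E, F}
read y: {A, B, C, E, F}
read y: {A, B, C, E, F}
read y: {A, B, C, E, F}
read y: {A, B, C, E, F}
read x: {B, C, E, F}
read y: {B, C, E, F}
Final reachable set {B, C, E, F} has 4 states.

4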